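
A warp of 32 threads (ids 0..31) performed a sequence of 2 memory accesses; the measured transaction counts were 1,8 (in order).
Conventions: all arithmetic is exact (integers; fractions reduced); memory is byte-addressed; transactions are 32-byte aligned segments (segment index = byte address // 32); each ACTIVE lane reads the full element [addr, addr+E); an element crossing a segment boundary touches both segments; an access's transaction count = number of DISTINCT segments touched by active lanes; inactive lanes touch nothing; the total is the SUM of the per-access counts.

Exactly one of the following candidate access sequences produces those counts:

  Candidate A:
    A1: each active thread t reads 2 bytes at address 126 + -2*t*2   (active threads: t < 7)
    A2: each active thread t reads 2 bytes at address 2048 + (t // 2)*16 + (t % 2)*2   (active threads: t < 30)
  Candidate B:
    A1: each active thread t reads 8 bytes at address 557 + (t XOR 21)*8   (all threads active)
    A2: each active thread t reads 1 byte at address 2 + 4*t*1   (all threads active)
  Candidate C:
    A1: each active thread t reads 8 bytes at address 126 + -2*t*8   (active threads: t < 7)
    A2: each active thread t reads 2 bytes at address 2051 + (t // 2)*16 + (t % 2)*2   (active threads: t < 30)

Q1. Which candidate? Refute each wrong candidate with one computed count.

B: A1 gives 9 transactions, not 1
C: A1 gives 5 transactions, not 1
A: all counts match (1,8)

Answer: A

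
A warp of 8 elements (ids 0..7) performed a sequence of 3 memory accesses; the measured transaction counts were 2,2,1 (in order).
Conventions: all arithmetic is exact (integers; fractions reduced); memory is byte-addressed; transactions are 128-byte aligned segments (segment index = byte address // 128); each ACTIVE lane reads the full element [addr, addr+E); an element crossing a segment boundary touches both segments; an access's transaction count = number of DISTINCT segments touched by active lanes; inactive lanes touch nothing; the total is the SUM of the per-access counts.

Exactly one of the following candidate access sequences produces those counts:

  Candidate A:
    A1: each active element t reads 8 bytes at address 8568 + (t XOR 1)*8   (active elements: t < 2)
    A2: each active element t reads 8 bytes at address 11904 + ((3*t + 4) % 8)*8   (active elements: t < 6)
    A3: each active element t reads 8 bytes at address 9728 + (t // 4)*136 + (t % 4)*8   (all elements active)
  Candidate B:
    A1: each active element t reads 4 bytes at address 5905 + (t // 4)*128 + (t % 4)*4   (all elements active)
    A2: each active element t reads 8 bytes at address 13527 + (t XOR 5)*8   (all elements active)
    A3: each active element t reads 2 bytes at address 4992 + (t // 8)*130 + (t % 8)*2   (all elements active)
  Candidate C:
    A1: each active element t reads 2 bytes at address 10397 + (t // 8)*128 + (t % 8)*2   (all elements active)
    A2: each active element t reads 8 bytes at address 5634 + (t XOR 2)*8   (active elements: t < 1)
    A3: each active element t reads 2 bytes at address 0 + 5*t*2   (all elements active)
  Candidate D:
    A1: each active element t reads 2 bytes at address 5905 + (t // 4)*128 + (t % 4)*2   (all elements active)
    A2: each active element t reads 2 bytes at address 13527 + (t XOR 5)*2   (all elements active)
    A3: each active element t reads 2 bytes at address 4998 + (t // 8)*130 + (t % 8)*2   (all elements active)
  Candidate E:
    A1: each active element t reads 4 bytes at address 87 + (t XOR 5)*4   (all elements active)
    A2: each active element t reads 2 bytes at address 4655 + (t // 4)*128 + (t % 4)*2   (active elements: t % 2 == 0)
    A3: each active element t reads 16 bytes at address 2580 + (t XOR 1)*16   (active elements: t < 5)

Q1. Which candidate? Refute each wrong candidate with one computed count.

A: A2 gives 1 transaction, not 2
C: A1 gives 1 transaction, not 2
D: A2 gives 1 transaction, not 2
E: A1 gives 1 transaction, not 2
B: all counts match (2,2,1)

Answer: B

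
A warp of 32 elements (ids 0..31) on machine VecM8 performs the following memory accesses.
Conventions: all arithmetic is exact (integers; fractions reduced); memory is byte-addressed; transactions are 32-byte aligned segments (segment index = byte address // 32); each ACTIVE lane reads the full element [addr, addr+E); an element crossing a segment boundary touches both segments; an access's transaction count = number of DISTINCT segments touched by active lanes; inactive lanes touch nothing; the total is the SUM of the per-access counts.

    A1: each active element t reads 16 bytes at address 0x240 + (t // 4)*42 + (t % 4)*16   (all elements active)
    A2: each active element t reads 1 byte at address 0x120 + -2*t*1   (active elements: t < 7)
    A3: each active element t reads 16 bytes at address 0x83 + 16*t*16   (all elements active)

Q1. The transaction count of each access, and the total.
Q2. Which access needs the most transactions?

A1: 12 transactions
A2: 2 transactions
A3: 32 transactions

Answer: 12,2,32; total 46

Answer: A3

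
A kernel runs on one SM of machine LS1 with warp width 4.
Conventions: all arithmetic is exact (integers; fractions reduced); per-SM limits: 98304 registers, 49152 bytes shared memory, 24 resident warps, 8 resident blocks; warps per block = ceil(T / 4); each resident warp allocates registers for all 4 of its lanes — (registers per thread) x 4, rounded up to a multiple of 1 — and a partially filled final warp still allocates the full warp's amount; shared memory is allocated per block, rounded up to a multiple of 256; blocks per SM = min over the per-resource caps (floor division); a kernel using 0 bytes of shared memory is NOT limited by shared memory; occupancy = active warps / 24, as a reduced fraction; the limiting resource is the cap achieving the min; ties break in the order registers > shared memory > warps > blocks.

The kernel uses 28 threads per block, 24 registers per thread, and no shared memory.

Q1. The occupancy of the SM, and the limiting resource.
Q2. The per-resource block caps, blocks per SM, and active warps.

Answer: occupancy 7/8, limited by warps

registers: 146 blocks
shared memory: no limit (kernel uses none)
warps: 3 blocks
blocks: 8 blocks

Answer: 3 blocks, 21 active warps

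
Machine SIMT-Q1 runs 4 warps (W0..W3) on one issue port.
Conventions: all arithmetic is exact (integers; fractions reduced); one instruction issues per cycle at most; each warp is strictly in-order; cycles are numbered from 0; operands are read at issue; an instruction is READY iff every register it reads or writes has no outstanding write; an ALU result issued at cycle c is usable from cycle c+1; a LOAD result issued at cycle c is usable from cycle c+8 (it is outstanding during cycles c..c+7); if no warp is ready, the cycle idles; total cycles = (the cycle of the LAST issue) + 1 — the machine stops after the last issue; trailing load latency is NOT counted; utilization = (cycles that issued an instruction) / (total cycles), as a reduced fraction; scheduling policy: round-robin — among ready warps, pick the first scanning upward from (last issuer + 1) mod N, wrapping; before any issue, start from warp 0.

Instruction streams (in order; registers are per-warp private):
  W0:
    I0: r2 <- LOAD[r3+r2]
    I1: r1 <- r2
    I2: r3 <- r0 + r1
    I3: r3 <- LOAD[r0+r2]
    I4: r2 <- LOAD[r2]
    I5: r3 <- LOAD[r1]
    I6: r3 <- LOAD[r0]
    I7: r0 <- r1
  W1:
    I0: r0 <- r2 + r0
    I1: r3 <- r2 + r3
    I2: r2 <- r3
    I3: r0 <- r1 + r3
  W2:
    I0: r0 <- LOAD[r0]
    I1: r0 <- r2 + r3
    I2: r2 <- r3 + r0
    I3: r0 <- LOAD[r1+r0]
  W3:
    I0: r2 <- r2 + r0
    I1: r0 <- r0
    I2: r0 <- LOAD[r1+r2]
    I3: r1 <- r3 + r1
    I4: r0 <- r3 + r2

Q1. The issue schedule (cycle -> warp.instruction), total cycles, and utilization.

cycle 0: W0.I0
cycle 1: W1.I0
cycle 2: W2.I0
cycle 3: W3.I0
cycle 4: W1.I1
cycle 5: W3.I1
cycle 6: W1.I2
cycle 7: W3.I2
cycle 8: W0.I1
cycle 9: W1.I3
cycle 10: W2.I1
cycle 11: W3.I3
cycle 12: W0.I2
cycle 13: W2.I2
cycle 14: W0.I3
cycle 15: W2.I3
cycle 16: W3.I4
cycle 17: W0.I4
cycle 18: idle
cycle 19: idle
cycle 20: idle
cycle 21: idle
cycle 22: W0.I5
cycle 23: idle
cycle 24: idle
cycle 25: idle
cycle 26: idle
cycle 27: idle
cycle 28: idle
cycle 29: idle
cycle 30: W0.I6
cycle 31: W0.I7

Answer: 32 cycles, utilization 21/32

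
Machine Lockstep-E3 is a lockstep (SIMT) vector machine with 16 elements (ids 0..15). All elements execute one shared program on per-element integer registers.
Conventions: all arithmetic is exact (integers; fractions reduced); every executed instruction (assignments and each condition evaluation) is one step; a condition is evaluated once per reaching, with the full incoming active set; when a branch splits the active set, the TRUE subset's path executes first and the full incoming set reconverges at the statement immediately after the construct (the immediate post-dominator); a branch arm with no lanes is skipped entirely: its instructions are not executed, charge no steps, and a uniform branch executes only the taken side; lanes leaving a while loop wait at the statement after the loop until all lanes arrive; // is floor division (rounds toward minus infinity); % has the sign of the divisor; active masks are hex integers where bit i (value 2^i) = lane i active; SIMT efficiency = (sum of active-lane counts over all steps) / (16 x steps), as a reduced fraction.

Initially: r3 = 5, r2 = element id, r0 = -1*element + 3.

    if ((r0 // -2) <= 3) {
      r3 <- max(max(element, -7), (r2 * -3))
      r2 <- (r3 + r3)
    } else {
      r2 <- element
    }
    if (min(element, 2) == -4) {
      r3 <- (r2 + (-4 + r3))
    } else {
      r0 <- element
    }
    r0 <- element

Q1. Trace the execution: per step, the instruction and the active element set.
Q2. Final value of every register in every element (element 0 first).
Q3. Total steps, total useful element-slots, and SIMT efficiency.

step 0: eval ((r0 // -2) <= 3)       0xffff
step 1: r3 <- max(max(element, -7), (r2 * -3)) 0x07ff
step 2: r2 <- (r3 + r3)              0x07ff
step 3: r2 <- element                0xf800
step 4: eval (min(element, 2) == -4) 0xffff
step 5: r0 <- element                0xffff
step 6: r0 <- element                0xffff

Answer: 7 steps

r3: 0,1,2,3,4,5,6,7,8,9,10,5,5,5,5,5
r2: 0,2,4,6,8,10,12,14,16,18,20,11,12,13,14,15
r0: 0,1,2,3,4,5,6,7,8,9,10,11,12,13,14,15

steps = 7; useful = 91; efficiency = 91/112 = 13/16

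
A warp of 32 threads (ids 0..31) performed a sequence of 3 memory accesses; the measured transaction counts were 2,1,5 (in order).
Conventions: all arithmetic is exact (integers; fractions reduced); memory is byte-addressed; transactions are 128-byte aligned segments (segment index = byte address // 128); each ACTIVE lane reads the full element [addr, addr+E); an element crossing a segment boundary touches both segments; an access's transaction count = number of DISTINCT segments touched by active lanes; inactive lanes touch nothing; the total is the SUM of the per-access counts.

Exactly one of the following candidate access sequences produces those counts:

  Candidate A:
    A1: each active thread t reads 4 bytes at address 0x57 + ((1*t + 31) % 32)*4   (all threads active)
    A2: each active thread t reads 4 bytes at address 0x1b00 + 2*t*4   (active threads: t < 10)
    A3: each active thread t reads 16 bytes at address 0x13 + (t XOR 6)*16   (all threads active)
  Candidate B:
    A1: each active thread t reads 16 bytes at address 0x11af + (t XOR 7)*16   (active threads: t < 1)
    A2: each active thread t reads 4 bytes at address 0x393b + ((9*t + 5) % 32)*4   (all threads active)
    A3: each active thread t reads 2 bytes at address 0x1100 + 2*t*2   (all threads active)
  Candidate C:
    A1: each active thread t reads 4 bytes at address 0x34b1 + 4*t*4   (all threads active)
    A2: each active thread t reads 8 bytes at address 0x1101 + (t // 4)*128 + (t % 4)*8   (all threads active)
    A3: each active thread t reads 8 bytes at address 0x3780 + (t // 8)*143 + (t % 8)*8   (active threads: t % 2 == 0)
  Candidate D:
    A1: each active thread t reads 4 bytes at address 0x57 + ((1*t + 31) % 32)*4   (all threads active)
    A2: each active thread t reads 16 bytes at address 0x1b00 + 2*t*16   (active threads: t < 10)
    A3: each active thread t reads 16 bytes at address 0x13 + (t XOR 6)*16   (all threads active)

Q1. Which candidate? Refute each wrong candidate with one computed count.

B: A1 gives 1 transaction, not 2
C: A1 gives 5 transactions, not 2
D: A2 gives 3 transactions, not 1
A: all counts match (2,1,5)

Answer: A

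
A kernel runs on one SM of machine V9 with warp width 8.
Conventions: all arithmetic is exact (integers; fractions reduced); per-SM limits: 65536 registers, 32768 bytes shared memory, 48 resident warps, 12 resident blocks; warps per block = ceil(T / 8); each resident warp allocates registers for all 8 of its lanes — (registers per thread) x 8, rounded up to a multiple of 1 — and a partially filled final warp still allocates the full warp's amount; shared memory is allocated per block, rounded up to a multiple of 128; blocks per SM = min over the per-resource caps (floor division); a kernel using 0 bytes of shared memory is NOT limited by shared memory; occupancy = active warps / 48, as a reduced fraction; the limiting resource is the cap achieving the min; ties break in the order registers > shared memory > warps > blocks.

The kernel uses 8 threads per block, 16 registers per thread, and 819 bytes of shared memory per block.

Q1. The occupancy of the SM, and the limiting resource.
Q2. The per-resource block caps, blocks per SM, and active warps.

Answer: occupancy 1/4, limited by blocks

registers: 512 blocks
shared memory: 36 blocks
warps: 48 blocks
blocks: 12 blocks

Answer: 12 blocks, 12 active warps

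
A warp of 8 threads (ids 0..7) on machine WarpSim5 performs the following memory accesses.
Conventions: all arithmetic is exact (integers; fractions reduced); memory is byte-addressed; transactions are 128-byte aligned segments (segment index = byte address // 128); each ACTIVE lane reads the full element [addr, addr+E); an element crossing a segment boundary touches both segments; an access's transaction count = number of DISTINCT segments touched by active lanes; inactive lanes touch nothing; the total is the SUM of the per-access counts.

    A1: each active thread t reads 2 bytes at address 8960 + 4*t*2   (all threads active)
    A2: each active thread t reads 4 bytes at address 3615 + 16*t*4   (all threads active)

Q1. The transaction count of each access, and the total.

A1: 1 transaction
A2: 4 transactions

Answer: 1,4; total 5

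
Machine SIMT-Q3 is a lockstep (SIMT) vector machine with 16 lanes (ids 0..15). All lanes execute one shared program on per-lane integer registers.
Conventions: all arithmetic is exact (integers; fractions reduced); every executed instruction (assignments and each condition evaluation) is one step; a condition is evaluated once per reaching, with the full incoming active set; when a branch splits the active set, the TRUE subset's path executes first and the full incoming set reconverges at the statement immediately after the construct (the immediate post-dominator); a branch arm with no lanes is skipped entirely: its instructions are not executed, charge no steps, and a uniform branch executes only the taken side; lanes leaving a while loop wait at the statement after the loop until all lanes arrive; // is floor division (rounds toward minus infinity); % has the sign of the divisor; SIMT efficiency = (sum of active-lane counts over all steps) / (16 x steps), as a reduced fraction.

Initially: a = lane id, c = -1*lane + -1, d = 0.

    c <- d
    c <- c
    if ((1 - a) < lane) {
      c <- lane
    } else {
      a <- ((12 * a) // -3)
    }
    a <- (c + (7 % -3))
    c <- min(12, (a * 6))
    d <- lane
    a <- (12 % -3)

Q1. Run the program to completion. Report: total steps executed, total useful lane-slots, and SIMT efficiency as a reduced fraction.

Answer: 9 steps, 128 useful, 8/9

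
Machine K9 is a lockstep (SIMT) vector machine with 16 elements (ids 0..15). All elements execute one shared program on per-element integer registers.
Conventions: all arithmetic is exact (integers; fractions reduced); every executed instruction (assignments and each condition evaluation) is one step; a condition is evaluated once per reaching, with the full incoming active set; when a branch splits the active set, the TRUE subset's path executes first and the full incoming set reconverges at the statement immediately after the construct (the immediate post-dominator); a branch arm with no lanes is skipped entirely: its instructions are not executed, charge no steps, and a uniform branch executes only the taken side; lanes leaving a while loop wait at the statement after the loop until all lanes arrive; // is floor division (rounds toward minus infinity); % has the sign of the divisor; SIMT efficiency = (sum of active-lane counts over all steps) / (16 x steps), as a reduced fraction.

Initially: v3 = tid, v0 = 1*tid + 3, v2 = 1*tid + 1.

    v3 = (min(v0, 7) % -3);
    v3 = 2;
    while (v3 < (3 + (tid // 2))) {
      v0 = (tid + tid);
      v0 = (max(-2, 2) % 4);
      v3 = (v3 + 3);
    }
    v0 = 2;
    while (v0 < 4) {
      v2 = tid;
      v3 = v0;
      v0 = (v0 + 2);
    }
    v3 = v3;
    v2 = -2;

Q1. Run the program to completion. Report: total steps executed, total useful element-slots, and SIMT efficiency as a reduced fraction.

Answer: 23 steps, 296 useful, 37/46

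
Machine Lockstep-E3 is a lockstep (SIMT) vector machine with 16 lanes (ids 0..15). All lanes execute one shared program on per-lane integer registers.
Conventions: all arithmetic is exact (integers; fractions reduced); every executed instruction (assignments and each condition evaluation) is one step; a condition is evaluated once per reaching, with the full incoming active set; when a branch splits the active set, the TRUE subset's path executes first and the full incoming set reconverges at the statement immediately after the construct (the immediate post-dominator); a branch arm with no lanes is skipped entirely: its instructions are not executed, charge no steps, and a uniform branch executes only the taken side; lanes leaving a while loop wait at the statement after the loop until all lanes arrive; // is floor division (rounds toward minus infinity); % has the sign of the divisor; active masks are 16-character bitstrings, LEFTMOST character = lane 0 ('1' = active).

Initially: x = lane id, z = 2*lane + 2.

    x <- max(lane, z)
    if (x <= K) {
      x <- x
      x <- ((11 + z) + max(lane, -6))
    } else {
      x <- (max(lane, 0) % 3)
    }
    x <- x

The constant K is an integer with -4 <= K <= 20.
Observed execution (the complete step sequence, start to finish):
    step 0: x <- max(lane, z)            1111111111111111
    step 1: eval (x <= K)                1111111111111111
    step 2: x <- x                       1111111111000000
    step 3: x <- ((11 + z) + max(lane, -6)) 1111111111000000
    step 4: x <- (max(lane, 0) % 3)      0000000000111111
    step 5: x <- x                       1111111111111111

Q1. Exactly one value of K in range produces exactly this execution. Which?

Answer: K = 20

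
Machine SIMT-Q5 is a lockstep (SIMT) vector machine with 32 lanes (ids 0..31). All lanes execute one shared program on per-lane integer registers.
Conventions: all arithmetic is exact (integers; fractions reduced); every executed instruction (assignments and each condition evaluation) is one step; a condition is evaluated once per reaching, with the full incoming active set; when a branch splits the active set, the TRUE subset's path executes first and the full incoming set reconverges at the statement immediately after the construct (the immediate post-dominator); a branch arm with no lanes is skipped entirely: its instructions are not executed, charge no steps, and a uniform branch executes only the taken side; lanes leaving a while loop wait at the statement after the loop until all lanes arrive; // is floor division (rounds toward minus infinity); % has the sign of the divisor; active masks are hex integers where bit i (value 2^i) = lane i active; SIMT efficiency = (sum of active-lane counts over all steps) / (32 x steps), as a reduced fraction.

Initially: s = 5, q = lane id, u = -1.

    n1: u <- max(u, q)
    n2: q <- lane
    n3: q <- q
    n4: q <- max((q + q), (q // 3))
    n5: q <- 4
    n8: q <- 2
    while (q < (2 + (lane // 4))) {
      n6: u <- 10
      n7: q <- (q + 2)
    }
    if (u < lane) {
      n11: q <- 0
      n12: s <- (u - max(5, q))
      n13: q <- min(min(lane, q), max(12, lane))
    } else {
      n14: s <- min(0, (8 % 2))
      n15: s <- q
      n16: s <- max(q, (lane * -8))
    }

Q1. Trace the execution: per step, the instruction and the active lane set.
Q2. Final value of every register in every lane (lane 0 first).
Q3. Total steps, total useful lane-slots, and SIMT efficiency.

step 0: u <- max(u, q)               0xffffffff
step 1: q <- lane                    0xffffffff
step 2: q <- q                       0xffffffff
step 3: q <- max((q + q), (q // 3))  0xffffffff
step 4: q <- 4                       0xffffffff
step 5: q <- 2                       0xffffffff
step 6: eval (q < (2 + (lane // 4))) 0xffffffff
step 7: u <- 10                      0xfffffff0
step 8: q <- (q + 2)                 0xfffffff0
step 9: eval (q < (2 + (lane // 4))) 0xfffffff0
step 10: u <- 10                      0xfffff000
step 11: q <- (q + 2)                 0xfffff000
step 12: eval (q < (2 + (lane // 4))) 0xfffff000
step 13: u <- 10                      0xfff00000
step 14: q <- (q + 2)                 0xfff00000
step 15: eval (q < (2 + (lane // 4))) 0xfff00000
step 16: u <- 10                      0xf0000000
step 17: q <- (q + 2)                 0xf0000000
step 18: eval (q < (2 + (lane // 4))) 0xf0000000
step 19: eval (u < lane)              0xffffffff
step 20: q <- 0                       0xfffff800
step 21: s <- (u - max(5, q))         0xfffff800
step 22: q <- min(min(lane, q), max(12, lane)) 0xfffff800
step 23: s <- min(0, (8 % 2))         0x000007ff
step 24: s <- q                       0x000007ff
step 25: s <- max(q, (lane * -8))     0x000007ff

Answer: 26 steps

s: 2,2,2,2,4,4,4,4,4,4,4,5,5,5,5,5,5,5,5,5,5,5,5,5,5,5,5,5,5,5,5,5
q: 2,2,2,2,4,4,4,4,4,4,4,0,0,0,0,0,0,0,0,0,0,0,0,0,0,0,0,0,0,0,0,0
u: 0,1,2,3,10,10,10,10,10,10,10,10,10,10,10,10,10,10,10,10,10,10,10,10,10,10,10,10,10,10,10,10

steps = 26; useful = 544; efficiency = 544/832 = 17/26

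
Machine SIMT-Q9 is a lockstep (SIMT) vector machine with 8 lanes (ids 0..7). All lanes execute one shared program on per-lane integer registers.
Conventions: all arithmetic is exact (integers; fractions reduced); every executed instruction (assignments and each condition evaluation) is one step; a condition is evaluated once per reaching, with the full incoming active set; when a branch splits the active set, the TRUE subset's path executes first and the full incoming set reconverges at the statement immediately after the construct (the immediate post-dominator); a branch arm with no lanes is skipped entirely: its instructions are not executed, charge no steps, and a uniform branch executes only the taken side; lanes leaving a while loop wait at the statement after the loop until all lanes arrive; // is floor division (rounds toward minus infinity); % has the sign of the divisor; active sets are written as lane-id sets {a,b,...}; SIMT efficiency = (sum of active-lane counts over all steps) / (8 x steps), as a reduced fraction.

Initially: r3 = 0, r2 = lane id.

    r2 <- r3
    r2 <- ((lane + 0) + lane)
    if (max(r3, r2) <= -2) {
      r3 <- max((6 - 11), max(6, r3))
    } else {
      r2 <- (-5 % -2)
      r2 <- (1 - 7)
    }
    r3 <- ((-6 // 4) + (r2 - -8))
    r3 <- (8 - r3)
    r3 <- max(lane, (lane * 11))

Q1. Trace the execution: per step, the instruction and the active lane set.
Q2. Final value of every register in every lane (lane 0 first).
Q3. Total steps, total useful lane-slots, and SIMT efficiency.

step 0: r2 <- r3                     {0,1,2,3,4,5,6,7}
step 1: r2 <- ((lane + 0) + lane)    {0,1,2,3,4,5,6,7}
step 2: eval (max(r3, r2) <= -2)     {0,1,2,3,4,5,6,7}
step 3: r2 <- (-5 % -2)              {0,1,2,3,4,5,6,7}
step 4: r2 <- (1 - 7)                {0,1,2,3,4,5,6,7}
step 5: r3 <- ((-6 // 4) + (r2 - -8)) {0,1,2,3,4,5,6,7}
step 6: r3 <- (8 - r3)               {0,1,2,3,4,5,6,7}
step 7: r3 <- max(lane, (lane * 11)) {0,1,2,3,4,5,6,7}

Answer: 8 steps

r3: 0,11,22,33,44,55,66,77
r2: -6,-6,-6,-6,-6,-6,-6,-6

steps = 8; useful = 64; efficiency = 64/64 = 1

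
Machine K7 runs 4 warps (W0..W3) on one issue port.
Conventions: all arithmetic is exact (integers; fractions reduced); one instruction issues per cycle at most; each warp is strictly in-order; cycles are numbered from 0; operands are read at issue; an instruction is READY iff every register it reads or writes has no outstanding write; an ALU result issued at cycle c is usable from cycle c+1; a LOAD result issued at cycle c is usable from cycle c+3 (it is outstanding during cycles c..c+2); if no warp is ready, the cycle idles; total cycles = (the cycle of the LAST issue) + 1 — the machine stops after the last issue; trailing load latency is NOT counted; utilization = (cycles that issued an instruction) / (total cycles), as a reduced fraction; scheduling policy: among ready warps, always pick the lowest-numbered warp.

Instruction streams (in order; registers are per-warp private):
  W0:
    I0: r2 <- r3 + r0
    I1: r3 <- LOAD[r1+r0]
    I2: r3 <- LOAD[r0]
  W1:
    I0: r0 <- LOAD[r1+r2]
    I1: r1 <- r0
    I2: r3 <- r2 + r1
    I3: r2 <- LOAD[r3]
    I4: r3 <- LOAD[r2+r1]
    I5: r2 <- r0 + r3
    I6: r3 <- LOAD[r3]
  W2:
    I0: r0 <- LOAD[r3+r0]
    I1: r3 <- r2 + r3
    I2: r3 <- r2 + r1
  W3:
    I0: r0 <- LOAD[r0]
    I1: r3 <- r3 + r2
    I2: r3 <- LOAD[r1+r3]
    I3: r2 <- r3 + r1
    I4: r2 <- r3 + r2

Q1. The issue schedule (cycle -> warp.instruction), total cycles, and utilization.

cycle 0: W0.I0
cycle 1: W0.I1
cycle 2: W1.I0
cycle 3: W2.I0
cycle 4: W0.I2
cycle 5: W1.I1
cycle 6: W1.I2
cycle 7: W1.I3
cycle 8: W2.I1
cycle 9: W2.I2
cycle 10: W1.I4
cycle 11: W3.I0
cycle 12: W3.I1
cycle 13: W1.I5
cycle 14: W1.I6
cycle 15: W3.I2
cycle 16: idle
cycle 17: idle
cycle 18: W3.I3
cycle 19: W3.I4

Answer: 20 cycles, utilization 9/10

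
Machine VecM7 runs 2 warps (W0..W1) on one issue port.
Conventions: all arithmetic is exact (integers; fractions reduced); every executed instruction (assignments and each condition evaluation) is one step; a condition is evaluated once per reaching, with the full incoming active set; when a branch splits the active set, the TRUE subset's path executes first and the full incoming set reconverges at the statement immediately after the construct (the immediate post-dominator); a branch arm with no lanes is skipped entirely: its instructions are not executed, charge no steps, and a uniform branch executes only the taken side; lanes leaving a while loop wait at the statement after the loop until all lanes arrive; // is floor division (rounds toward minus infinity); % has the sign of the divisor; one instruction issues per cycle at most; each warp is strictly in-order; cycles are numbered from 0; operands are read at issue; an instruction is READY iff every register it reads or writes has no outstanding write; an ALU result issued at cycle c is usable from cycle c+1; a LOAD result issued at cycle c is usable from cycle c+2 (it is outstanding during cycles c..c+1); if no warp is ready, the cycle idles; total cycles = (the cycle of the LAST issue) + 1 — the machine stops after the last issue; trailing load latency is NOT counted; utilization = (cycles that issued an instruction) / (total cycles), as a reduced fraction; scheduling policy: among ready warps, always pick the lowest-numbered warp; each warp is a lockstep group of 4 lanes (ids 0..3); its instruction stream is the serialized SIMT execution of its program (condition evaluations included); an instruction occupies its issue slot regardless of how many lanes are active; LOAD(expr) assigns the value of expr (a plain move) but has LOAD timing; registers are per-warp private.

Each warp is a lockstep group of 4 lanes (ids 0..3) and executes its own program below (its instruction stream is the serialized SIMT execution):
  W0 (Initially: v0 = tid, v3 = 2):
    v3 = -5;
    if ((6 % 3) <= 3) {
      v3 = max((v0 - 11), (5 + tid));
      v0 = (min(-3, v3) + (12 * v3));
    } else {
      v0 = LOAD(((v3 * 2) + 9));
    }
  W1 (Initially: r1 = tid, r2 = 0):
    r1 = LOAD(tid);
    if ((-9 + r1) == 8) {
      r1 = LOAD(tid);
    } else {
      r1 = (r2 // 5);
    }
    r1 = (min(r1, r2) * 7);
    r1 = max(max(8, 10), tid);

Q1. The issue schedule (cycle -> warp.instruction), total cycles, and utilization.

cycle 0: W0.I0
cycle 1: W0.I1
cycle 2: W0.I2
cycle 3: W0.I3
cycle 4: W1.I0
cycle 5: idle
cycle 6: W1.I1
cycle 7: W1.I2
cycle 8: W1.I3
cycle 9: W1.I4

Answer: 10 cycles, utilization 9/10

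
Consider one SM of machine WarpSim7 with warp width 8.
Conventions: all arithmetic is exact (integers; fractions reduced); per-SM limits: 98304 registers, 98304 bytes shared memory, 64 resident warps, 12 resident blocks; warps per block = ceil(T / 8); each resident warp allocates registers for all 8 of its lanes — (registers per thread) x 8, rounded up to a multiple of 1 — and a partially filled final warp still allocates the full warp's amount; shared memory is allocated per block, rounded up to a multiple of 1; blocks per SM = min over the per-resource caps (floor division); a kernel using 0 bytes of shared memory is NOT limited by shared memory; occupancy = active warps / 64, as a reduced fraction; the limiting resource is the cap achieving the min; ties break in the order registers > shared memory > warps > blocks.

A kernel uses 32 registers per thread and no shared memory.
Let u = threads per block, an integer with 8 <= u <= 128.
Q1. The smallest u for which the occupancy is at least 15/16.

Answer: u = 33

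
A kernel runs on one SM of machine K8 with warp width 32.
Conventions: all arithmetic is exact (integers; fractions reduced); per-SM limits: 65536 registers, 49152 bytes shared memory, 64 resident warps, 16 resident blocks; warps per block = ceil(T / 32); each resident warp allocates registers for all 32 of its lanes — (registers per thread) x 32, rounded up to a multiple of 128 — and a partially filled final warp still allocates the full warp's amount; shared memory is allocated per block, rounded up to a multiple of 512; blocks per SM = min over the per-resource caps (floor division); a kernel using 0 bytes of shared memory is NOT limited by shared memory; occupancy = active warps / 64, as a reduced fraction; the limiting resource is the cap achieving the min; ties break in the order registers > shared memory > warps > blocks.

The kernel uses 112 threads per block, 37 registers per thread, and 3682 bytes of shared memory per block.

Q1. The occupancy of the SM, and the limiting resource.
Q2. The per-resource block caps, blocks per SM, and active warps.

Answer: occupancy 3/4, limited by registers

registers: 12 blocks
shared memory: 12 blocks
warps: 16 blocks
blocks: 16 blocks

Answer: 12 blocks, 48 active warps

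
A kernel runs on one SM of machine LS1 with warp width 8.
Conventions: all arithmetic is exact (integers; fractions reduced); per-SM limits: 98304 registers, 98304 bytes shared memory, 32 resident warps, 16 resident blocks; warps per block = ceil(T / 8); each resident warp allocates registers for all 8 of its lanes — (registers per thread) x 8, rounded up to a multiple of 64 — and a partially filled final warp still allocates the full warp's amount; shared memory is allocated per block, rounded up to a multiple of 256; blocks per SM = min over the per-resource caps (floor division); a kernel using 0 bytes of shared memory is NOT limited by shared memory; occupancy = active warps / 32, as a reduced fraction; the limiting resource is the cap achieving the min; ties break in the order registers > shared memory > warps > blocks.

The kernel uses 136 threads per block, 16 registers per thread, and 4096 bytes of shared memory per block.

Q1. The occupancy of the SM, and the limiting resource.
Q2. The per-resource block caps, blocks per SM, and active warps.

Answer: occupancy 17/32, limited by warps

registers: 45 blocks
shared memory: 24 blocks
warps: 1 block
blocks: 16 blocks

Answer: 1 block, 17 active warps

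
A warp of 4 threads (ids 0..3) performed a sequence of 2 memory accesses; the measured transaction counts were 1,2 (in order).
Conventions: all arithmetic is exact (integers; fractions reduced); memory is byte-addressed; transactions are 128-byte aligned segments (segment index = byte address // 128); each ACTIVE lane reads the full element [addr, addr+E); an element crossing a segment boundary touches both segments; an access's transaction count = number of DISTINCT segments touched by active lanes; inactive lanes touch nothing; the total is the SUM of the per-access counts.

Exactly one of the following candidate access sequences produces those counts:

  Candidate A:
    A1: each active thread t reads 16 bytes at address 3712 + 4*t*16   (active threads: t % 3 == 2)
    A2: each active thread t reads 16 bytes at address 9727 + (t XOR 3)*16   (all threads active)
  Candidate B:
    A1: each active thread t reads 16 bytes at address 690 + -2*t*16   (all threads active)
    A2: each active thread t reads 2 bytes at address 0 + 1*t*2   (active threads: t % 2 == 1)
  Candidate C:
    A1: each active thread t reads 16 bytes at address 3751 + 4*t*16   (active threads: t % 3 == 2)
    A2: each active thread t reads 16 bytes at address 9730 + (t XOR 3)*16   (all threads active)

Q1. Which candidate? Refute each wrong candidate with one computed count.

B: A1 gives 2 transactions, not 1
C: A2 gives 1 transaction, not 2
A: all counts match (1,2)

Answer: A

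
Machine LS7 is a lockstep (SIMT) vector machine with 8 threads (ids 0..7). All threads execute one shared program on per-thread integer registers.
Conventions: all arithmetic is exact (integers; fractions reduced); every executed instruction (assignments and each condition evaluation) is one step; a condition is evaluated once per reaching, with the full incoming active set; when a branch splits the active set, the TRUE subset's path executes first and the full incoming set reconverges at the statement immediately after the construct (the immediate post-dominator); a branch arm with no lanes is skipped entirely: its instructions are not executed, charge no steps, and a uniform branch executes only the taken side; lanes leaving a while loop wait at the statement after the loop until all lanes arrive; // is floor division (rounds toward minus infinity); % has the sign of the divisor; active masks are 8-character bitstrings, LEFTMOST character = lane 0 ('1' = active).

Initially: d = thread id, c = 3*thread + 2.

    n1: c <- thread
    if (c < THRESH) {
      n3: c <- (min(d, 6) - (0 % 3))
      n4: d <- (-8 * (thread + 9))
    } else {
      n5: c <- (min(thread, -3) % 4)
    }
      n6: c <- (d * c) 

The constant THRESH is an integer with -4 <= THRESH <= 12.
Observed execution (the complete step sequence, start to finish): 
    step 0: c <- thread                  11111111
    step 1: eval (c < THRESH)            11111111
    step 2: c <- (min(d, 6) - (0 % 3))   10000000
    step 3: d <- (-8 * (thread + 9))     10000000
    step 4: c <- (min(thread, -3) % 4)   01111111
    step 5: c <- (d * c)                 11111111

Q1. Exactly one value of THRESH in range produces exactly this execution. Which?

Answer: THRESH = 1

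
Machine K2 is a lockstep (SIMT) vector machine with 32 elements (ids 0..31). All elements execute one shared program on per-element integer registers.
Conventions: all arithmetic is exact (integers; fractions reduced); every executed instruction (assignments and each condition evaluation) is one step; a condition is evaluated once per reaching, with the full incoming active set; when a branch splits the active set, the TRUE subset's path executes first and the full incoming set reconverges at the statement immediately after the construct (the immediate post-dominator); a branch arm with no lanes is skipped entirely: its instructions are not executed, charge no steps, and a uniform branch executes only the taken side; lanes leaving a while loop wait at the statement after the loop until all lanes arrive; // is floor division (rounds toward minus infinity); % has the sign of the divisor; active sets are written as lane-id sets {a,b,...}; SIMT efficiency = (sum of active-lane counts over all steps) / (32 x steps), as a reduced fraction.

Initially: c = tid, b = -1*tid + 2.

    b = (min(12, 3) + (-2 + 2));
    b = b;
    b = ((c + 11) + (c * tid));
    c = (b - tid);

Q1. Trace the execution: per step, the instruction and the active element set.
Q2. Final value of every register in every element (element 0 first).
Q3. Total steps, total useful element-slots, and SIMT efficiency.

step 0: b <- (min(12, 3) + (-2 + 2)) {0,1,2,3,4,5,6,7,8,9,10,11,12,13,14,15,16,17,18,19,20,21,22,23,24,25,26,27,28,29,30,31}
step 1: b <- b                       {0,1,2,3,4,5,6,7,8,9,10,11,12,13,14,15,16,17,18,19,20,21,22,23,24,25,26,27,28,29,30,31}
step 2: b <- ((c + 11) + (c * tid))  {0,1,2,3,4,5,6,7,8,9,10,11,12,13,14,15,16,17,18,19,20,21,22,23,24,25,26,27,28,29,30,31}
step 3: c <- (b - tid)               {0,1,2,3,4,5,6,7,8,9,10,11,12,13,14,15,16,17,18,19,20,21,22,23,24,25,26,27,28,29,30,31}

Answer: 4 steps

c: 11,12,15,20,27,36,47,60,75,92,111,132,155,180,207,236,267,300,335,372,411,452,495,540,587,636,687,740,795,852,911,972
b: 11,13,17,23,31,41,53,67,83,101,121,143,167,193,221,251,283,317,353,391,431,473,517,563,611,661,713,767,823,881,941,1003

steps = 4; useful = 128; efficiency = 128/128 = 1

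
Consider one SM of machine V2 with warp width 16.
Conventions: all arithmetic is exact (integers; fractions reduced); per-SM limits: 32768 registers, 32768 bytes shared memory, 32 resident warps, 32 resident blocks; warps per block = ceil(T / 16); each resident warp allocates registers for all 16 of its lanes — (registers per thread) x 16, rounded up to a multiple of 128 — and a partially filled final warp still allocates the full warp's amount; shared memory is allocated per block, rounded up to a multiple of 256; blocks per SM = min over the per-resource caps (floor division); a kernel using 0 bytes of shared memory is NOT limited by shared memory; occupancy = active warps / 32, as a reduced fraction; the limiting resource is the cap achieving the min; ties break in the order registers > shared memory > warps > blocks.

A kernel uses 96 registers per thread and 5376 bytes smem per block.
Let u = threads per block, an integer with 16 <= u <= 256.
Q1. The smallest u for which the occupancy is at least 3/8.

Answer: u = 17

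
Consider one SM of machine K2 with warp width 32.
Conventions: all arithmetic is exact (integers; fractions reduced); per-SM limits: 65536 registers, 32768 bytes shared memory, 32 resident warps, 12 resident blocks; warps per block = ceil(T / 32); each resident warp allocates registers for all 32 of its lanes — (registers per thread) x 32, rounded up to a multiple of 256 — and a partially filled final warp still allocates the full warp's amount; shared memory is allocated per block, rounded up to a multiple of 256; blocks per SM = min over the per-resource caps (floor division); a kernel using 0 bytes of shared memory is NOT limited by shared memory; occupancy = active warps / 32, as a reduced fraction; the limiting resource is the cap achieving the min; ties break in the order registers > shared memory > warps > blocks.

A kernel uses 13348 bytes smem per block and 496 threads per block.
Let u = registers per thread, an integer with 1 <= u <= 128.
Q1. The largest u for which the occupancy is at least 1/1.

Answer: u = 64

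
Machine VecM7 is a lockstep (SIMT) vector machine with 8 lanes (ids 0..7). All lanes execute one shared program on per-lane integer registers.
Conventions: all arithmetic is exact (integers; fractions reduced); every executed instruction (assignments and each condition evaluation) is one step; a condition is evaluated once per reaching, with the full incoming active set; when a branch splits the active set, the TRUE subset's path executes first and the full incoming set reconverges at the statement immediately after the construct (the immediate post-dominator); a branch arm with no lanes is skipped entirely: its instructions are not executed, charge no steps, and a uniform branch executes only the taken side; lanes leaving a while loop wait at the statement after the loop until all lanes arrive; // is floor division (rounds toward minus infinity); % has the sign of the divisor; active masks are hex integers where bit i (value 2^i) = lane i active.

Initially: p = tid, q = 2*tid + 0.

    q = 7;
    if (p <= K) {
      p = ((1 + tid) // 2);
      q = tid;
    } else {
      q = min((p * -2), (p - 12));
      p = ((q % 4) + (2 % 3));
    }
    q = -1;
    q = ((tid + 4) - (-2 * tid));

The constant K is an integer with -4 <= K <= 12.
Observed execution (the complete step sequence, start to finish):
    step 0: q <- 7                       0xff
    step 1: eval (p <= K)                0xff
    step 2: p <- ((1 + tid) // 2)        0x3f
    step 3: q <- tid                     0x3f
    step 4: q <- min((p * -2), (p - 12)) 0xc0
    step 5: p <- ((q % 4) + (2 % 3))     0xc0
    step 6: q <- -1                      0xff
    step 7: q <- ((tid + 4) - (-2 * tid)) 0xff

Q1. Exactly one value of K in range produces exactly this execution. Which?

Answer: K = 5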